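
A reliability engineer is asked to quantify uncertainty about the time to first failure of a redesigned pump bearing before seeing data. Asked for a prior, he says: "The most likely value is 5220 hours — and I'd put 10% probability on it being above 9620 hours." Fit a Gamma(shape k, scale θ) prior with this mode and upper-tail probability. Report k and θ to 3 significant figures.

Gamma(k,θ) with k>1 has mode (k−1)θ, so θ = 5220/(k−1).
Need P(X < 9620) = 0.9 with θ tied to k this way. Start at k = 2, θ = 5220: P(X<9620) ≈ 0.550.
Too low — raise k to concentrate. Iterating converges to k ≈ 6.1.
Then θ = 5220/(6.1−1) ≈ 1020.

k ≈ 6.1, θ ≈ 1020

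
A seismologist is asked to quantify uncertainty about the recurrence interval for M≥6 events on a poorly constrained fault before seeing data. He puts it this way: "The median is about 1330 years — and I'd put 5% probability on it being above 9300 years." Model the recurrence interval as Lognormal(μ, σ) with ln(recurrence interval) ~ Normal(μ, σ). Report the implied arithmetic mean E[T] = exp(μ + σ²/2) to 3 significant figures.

If T ~ Lognormal(μ,σ) then ln T ~ Normal(μ,σ), so the p-quantile of ln T is μ + z_p·σ.
ln(1330) = 7.193 and ln(9300) = 9.138; z_{0.5} = 0, z_{0.95} = 1.645.
σ = (9.138 − 7.193)/(1.645 − (0)) = 1.182.
μ = 7.193 − (0)·1.182 = 7.193.
E[T] = exp(μ + σ²/2) = exp(7.193 + 0.6990) = 2680 years.

E[T] ≈ 2680 years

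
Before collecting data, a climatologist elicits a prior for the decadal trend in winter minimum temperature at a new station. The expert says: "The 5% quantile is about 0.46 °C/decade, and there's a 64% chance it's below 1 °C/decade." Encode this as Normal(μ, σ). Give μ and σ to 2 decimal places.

μ = 0.90, σ = 0.27

For Normal(μ,σ), the p-quantile is μ + z_p·σ. Here z_{0.05} = -1.645, z_{0.64} = 0.3585.
So 0.46 = μ − 1.645σ and 1 = μ + 0.3585σ.
Subtracting: σ = (1 − 0.46)/(0.3585 − (-1.645)) = 0.27.
Then μ = 0.46 − (-1.645)·0.27 = 0.90.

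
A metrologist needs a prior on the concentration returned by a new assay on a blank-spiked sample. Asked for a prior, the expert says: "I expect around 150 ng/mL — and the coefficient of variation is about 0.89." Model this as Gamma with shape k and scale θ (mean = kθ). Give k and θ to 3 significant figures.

For Gamma(k, scale θ): mean = kθ, variance = kθ², so CV = 1/√k.
CV = 0.89, hence k = 1/CV² = 1.26.
Then θ = mean/k = 150/1.26 = 119.

k ≈ 1.26, θ ≈ 119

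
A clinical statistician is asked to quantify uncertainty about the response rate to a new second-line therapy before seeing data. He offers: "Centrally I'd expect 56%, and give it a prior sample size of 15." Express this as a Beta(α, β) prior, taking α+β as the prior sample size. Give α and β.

Under the effective-sample-size interpretation, Beta(α, β) has prior mean α/(α+β) and prior sample size α+β.
So α+β = 15 and α/(α+β) = 0.56, giving α = 0.56·15 = 8.4 and β = 15 − 8.4 = 6.6.

α = 8.4, β = 6.6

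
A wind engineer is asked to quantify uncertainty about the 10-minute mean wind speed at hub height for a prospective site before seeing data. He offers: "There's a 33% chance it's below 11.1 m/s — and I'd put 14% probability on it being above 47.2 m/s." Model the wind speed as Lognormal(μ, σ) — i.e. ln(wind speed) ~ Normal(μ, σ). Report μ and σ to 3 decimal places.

If T ~ Lognormal(μ,σ) then ln T ~ Normal(μ,σ), so the p-quantile of ln T is μ + z_p·σ.
ln(11.1) = 2.407 and ln(47.2) = 3.854; z_{0.33} = -0.4399, z_{0.86} = 1.08.
σ = (3.854 − 2.407)/(1.08 − (-0.4399)) = 0.952.
μ = 2.407 − (-0.4399)·0.952 = 2.826.

μ ≈ 2.826, σ ≈ 0.952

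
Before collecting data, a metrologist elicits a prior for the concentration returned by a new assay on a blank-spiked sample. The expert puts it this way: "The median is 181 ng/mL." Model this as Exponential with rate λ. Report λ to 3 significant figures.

Exponential median = ln 2 / λ, so λ = ln 2 / 181.0 = 0.00383.

λ ≈ 0.00383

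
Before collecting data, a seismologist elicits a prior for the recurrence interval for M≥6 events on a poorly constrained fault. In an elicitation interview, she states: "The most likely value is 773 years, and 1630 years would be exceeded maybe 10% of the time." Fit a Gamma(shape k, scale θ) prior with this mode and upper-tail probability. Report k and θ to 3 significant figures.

k ≈ 4.45, θ ≈ 224

Gamma(k,θ) with k>1 has mode (k−1)θ, so θ = 773/(k−1).
Need P(X < 1630) = 0.9 with θ tied to k this way. Start at k = 2, θ = 773: P(X<1630) ≈ 0.623.
Too low — raise k to concentrate. Iterating converges to k ≈ 4.45.
Then θ = 773/(4.45−1) ≈ 224.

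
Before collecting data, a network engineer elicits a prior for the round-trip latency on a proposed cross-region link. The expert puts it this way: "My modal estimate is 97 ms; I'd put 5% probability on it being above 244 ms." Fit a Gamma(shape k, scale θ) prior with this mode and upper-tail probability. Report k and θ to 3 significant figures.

k ≈ 4.19, θ ≈ 30.4

Gamma(k,θ) with k>1 has mode (k−1)θ, so θ = 97/(k−1).
Need P(X < 244) = 0.95 with θ tied to k this way. Start at k = 2, θ = 97: P(X<244) ≈ 0.716.
Too low — raise k to concentrate. Iterating converges to k ≈ 4.19.
Then θ = 97/(4.19−1) ≈ 30.4.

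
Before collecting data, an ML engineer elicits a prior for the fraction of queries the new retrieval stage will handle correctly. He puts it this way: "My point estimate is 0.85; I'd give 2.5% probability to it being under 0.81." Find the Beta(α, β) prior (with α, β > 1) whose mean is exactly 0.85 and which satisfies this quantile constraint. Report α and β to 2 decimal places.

α ≈ 286.05, β ≈ 50.48

With mean 0.85 fixed, write α = 0.85s, β = 0.15s where s = α+β.
Need P(θ < 0.81) = 0.025 under Beta(0.85s, 0.15s). Normal approximation: (q−m)/√(m(1−m)/s) ≈ z_{0.025} = -1.96, so s ≈ 0.85·0.15·(-1.96)²/(0.81−0.85)² = 306.1.
At s = 306.1: P(θ<0.81) ≈ 0.031. Adjusting to match 0.025 gives s ≈ 336.53.
So α = 0.85·336.53 ≈ 286.05, β = 0.15·336.53 ≈ 50.48.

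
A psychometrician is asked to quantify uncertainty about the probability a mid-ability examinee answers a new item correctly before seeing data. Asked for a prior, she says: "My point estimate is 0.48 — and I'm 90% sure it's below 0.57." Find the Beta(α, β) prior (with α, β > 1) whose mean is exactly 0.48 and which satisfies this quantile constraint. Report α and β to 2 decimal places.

α ≈ 24.23, β ≈ 26.25

With mean 0.48 fixed, write α = 0.48s, β = 0.52s where s = α+β.
Need P(θ < 0.57) = 0.9 under Beta(0.48s, 0.52s). Normal approximation: (q−m)/√(m(1−m)/s) ≈ z_{0.9} = 1.28, so s ≈ 0.48·0.52·(1.28)²/(0.57−0.48)² = 50.6.
At s = 50.6: P(θ<0.57) ≈ 0.900. Adjusting to match 0.9 gives s ≈ 50.47.
So α = 0.48·50.47 ≈ 24.23, β = 0.52·50.47 ≈ 26.25.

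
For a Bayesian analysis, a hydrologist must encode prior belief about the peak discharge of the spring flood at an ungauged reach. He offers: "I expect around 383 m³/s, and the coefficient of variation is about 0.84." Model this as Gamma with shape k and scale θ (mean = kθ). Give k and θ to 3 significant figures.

k ≈ 1.42, θ ≈ 270

For Gamma(k, scale θ): mean = kθ, variance = kθ², so CV = 1/√k.
CV = 0.84, hence k = 1/CV² = 1.42.
Then θ = mean/k = 383/1.42 = 270.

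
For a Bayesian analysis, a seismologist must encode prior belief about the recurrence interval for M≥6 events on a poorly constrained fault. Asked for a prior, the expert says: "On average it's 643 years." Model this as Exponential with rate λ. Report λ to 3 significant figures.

Exponential mean = 1/λ, so λ = 1/643.0 = 0.00156.

λ ≈ 0.00156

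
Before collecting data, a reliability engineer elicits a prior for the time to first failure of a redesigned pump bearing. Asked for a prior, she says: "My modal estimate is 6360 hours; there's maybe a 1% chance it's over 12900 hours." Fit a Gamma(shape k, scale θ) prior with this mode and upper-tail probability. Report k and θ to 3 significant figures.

Gamma(k,θ) with k>1 has mode (k−1)θ, so θ = 6360/(k−1).
Need P(X < 12900) = 0.99 with θ tied to k this way. Start at k = 2, θ = 6360: P(X<12900) ≈ 0.602.
Too low — raise k to concentrate. Iterating converges to k ≈ 10.8.
Then θ = 6360/(10.8−1) ≈ 649.

k ≈ 10.8, θ ≈ 649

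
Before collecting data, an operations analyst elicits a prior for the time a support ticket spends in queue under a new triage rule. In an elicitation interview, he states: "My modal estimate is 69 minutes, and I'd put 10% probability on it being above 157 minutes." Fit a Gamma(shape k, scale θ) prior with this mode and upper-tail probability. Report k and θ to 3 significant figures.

Gamma(k,θ) with k>1 has mode (k−1)θ, so θ = 69/(k−1).
Need P(X < 157) = 0.9 with θ tied to k this way. Start at k = 2, θ = 69: P(X<157) ≈ 0.663.
Too low — raise k to concentrate. Iterating converges to k ≈ 3.85.
Then θ = 69/(3.85−1) ≈ 24.3.

k ≈ 3.85, θ ≈ 24.3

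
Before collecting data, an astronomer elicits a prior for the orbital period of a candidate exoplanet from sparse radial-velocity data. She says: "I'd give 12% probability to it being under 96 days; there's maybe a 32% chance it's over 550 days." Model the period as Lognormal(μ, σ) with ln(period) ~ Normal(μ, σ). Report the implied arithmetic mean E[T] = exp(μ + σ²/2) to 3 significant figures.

If T ~ Lognormal(μ,σ) then ln T ~ Normal(μ,σ), so the p-quantile of ln T is μ + z_p·σ.
ln(96) = 4.564 and ln(550) = 6.31; z_{0.12} = -1.175, z_{0.68} = 0.4677.
σ = (6.31 − 4.564)/(0.4677 − (-1.175)) = 1.063.
μ = 4.564 − (-1.175)·1.063 = 5.813.
E[T] = exp(μ + σ²/2) = exp(5.813 + 0.5646) = 588 days.

E[T] ≈ 588 days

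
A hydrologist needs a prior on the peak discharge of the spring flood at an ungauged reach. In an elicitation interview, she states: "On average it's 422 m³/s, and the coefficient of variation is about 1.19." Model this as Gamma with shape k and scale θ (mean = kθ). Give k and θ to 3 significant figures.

k ≈ 0.706, θ ≈ 598

For Gamma(k, scale θ): mean = kθ, variance = kθ², so CV = 1/√k.
CV = 1.19, hence k = 1/CV² = 0.706.
Then θ = mean/k = 422/0.706 = 598.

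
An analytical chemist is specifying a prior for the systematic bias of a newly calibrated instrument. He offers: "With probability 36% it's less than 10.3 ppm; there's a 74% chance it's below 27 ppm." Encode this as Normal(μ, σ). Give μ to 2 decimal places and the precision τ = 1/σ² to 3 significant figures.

μ = 16.28, τ = 0.0036

The p-quantile of Normal(μ,σ) is μ + z_p·σ, with z_{0.36} = -0.3585 and z_{0.74} = 0.6433.
Eliminate σ: μ = (z₂·x₁ − z₁·x₂)/(z₂ − z₁) = (0.6433·10.3 − (-0.3585)·27)/1.002 = 16.28.
Then σ = (x₂ − x₁)/(z₂ − z₁) = (27 − 10.3)/1.002 = 16.67.
Precision τ = 1/σ² = 1/16.67² = 0.0036.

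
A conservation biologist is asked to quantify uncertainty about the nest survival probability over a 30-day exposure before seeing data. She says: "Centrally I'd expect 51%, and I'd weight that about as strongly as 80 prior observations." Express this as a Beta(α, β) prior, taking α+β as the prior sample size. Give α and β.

α = 40.8, β = 39.2

Under the effective-sample-size interpretation, Beta(α, β) has prior mean α/(α+β) and prior sample size α+β.
So α+β = 80 and α/(α+β) = 0.51, giving α = 0.51·80 = 40.8 and β = 80 − 40.8 = 39.2.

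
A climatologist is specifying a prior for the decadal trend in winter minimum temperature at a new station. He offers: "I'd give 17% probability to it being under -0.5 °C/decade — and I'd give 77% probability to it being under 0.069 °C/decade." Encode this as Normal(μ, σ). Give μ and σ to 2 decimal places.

For Normal(μ,σ), the p-quantile is μ + z_p·σ. Here z_{0.17} = -0.9542, z_{0.77} = 0.7388.
So -0.5 = μ − 0.9542σ and 0.069 = μ + 0.7388σ.
Subtracting: σ = (0.069 − -0.5)/(0.7388 − (-0.9542)) = 0.34.
Then μ = -0.5 − (-0.9542)·0.34 = -0.18.

μ = -0.18, σ = 0.34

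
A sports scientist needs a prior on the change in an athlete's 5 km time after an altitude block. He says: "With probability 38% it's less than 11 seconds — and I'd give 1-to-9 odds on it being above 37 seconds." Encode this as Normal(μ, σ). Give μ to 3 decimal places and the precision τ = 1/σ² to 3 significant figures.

The p-quantile of Normal(μ,σ) is μ + z_p·σ, with z_{0.38} = -0.3055 and z_{0.9} = 1.282.
Eliminate σ: μ = (z₂·x₁ − z₁·x₂)/(z₂ − z₁) = (1.282·11 − (-0.3055)·37)/1.587 = 16.005.
Then σ = (x₂ − x₁)/(z₂ − z₁) = (37 − 11)/1.587 = 16.383.
Precision τ = 1/σ² = 1/16.38² = 0.00373.

μ = 16.005, τ = 0.00373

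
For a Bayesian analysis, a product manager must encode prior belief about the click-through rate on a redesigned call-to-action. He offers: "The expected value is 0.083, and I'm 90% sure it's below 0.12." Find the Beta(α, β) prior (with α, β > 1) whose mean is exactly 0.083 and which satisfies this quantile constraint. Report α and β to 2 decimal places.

With mean 0.083 fixed, write α = 0.083s, β = 0.917s where s = α+β.
Need P(θ < 0.12) = 0.9 under Beta(0.083s, 0.917s). Normal approximation: (q−m)/√(m(1−m)/s) ≈ z_{0.9} = 1.28, so s ≈ 0.083·0.917·(1.28)²/(0.12−0.083)² = 91.3.
At s = 91.3: P(θ<0.12) ≈ 0.893. Adjusting to match 0.9 gives s ≈ 98.02.
So α = 0.083·98.02 ≈ 8.14, β = 0.917·98.02 ≈ 89.89.

α ≈ 8.14, β ≈ 89.89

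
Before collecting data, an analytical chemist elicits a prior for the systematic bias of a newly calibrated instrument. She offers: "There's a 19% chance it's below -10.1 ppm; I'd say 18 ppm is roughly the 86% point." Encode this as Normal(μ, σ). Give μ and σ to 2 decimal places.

The p-quantile of Normal(μ,σ) is μ + z_p·σ, with z_{0.19} = -0.8779 and z_{0.86} = 1.08.
Eliminate σ: μ = (z₂·x₁ − z₁·x₂)/(z₂ − z₁) = (1.08·-10.1 − (-0.8779)·18)/1.958 = 2.50.
Then σ = (x₂ − x₁)/(z₂ − z₁) = (18 − -10.1)/1.958 = 14.35.

μ = 2.50, σ = 14.35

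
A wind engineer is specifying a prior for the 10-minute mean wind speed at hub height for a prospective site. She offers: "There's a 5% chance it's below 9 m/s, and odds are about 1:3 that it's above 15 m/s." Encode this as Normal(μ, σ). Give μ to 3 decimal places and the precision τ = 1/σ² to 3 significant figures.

For Normal(μ,σ), the p-quantile is μ + z_p·σ. Here z_{0.05} = -1.645, z_{0.75} = 0.6745.
So 9 = μ − 1.645σ and 15 = μ + 0.6745σ.
Subtracting: σ = (15 − 9)/(0.6745 − (-1.645)) = 2.587.
Then μ = 9 − (-1.645)·2.587 = 13.255.
Precision τ = 1/σ² = 1/2.587² = 0.149.

μ = 13.255, τ = 0.149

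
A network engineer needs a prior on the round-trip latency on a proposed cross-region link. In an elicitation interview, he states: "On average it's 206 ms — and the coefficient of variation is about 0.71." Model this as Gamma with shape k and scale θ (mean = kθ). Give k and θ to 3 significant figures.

k ≈ 1.98, θ ≈ 104

For Gamma(k, scale θ): mean = kθ, variance = kθ², so CV = 1/√k.
CV = 0.71, hence k = 1/CV² = 1.98.
Then θ = mean/k = 206/1.98 = 104.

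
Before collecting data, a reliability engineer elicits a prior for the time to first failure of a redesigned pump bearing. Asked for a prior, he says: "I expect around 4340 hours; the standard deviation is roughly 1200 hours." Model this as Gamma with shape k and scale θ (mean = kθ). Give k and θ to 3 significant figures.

k ≈ 13.1, θ ≈ 332

For Gamma(k, scale θ): mean = kθ, variance = kθ², so CV = 1/√k.
CV = SD/mean = 1200/4340 = 0.2765, hence k = 1/CV² = 13.1.
Then θ = mean/k = 4340/13.1 = 332.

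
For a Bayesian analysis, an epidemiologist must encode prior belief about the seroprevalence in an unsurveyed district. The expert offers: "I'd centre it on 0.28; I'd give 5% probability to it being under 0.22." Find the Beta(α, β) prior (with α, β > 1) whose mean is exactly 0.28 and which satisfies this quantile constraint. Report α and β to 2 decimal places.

With mean 0.28 fixed, write α = 0.28s, β = 0.72s where s = α+β.
Need P(θ < 0.22) = 0.05 under Beta(0.28s, 0.72s). Normal approximation: (q−m)/√(m(1−m)/s) ≈ z_{0.05} = -1.64, so s ≈ 0.28·0.72·(-1.64)²/(0.22−0.28)² = 151.5.
At s = 151.5: P(θ<0.22) ≈ 0.044. Adjusting to match 0.05 gives s ≈ 141.87.
So α = 0.28·141.87 ≈ 39.72, β = 0.72·141.87 ≈ 102.14.

α ≈ 39.72, β ≈ 102.14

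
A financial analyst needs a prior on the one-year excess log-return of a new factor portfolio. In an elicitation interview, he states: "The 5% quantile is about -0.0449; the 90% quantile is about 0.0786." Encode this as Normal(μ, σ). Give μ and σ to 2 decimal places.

μ = 0.02, σ = 0.04

The p-quantile of Normal(μ,σ) is μ + z_p·σ, with z_{0.05} = -1.645 and z_{0.9} = 1.282.
Eliminate σ: μ = (z₂·x₁ − z₁·x₂)/(z₂ − z₁) = (1.282·-0.0449 − (-1.645)·0.0786)/2.926 = 0.02.
Then σ = (x₂ − x₁)/(z₂ − z₁) = (0.0786 − -0.0449)/2.926 = 0.04.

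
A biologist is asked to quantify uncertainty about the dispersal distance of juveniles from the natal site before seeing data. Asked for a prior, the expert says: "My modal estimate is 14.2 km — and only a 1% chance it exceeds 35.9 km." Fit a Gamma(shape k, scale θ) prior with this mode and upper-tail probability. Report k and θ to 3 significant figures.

k ≈ 6.44, θ ≈ 2.61

Gamma(k,θ) with k>1 has mode (k−1)θ, so θ = 14.2/(k−1).
Need P(X < 35.9) = 0.99 with θ tied to k this way. Start at k = 2, θ = 14.2: P(X<35.9) ≈ 0.718.
Too low — raise k to concentrate. Iterating converges to k ≈ 6.44.
Then θ = 14.2/(6.44−1) ≈ 2.61.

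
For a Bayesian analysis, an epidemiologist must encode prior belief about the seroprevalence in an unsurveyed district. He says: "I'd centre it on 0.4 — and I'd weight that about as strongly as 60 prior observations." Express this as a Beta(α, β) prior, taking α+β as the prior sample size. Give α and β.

α = 24, β = 36

Under the effective-sample-size interpretation, Beta(α, β) has prior mean α/(α+β) and prior sample size α+β.
So α+β = 60 and α/(α+β) = 0.4, giving α = 0.4·60 = 24 and β = 60 − 24 = 36.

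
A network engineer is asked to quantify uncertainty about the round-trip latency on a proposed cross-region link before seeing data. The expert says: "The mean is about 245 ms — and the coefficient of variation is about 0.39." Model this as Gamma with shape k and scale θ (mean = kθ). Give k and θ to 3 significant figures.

For Gamma(k, scale θ): mean = kθ, variance = kθ², so CV = 1/√k.
CV = 0.39, hence k = 1/CV² = 6.57.
Then θ = mean/k = 245/6.57 = 37.3.

k ≈ 6.57, θ ≈ 37.3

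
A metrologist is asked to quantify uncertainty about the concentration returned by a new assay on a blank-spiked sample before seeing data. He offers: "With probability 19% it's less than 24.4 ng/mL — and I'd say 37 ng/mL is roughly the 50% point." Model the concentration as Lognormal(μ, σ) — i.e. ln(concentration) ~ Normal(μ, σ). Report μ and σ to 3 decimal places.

μ ≈ 3.611, σ ≈ 0.474

If T ~ Lognormal(μ,σ) then ln T ~ Normal(μ,σ), so the p-quantile of ln T is μ + z_p·σ.
ln(24.4) = 3.195 and ln(37) = 3.611; z_{0.19} = -0.8779, z_{0.5} = 0.
σ = (3.611 − 3.195)/(0 − (-0.8779)) = 0.474.
μ = 3.195 − (-0.8779)·0.474 = 3.611.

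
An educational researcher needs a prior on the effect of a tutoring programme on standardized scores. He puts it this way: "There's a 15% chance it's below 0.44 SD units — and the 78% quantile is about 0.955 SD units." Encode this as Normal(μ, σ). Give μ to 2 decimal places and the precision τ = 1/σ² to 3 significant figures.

For Normal(μ,σ), the p-quantile is μ + z_p·σ. Here z_{0.15} = -1.036, z_{0.78} = 0.7722.
So 0.44 = μ − 1.036σ and 0.955 = μ + 0.7722σ.
Subtracting: σ = (0.955 − 0.44)/(0.7722 − (-1.036)) = 0.28.
Then μ = 0.44 − (-1.036)·0.28 = 0.74.
Precision τ = 1/σ² = 1/0.2847² = 12.3.

μ = 0.74, τ = 12.3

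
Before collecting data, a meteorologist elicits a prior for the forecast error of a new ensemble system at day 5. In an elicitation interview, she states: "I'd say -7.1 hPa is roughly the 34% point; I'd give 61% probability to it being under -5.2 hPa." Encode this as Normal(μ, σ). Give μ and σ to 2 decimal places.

For Normal(μ,σ), the p-quantile is μ + z_p·σ. Here z_{0.34} = -0.4125, z_{0.61} = 0.2793.
So -7.1 = μ − 0.4125σ and -5.2 = μ + 0.2793σ.
Subtracting: σ = (-5.2 − -7.1)/(0.2793 − (-0.4125)) = 2.75.
Then μ = -7.1 − (-0.4125)·2.75 = -5.97.

μ = -5.97, σ = 2.75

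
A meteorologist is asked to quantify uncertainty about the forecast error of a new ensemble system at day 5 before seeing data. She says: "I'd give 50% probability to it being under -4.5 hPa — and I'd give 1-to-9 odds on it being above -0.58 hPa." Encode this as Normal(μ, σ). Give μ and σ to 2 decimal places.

μ = -4.50, σ = 3.06

The p-quantile of Normal(μ,σ) is μ + z_p·σ, with z_{0.5} = 0 and z_{0.9} = 1.282.
Eliminate σ: μ = (z₂·x₁ − z₁·x₂)/(z₂ − z₁) = (1.282·-4.5 − (0)·-0.58)/1.282 = -4.50.
Then σ = (x₂ − x₁)/(z₂ − z₁) = (-0.58 − -4.5)/1.282 = 3.06.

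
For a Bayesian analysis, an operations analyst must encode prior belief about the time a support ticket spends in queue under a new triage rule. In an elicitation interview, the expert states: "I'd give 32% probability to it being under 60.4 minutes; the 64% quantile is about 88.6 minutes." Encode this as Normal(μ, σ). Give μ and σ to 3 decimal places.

The p-quantile of Normal(μ,σ) is μ + z_p·σ, with z_{0.32} = -0.4677 and z_{0.64} = 0.3585.
Eliminate σ: μ = (z₂·x₁ − z₁·x₂)/(z₂ − z₁) = (0.3585·60.4 − (-0.4677)·88.6)/0.8262 = 76.364.
Then σ = (x₂ − x₁)/(z₂ − z₁) = (88.6 − 60.4)/0.8262 = 34.134.

μ = 76.364, σ = 34.134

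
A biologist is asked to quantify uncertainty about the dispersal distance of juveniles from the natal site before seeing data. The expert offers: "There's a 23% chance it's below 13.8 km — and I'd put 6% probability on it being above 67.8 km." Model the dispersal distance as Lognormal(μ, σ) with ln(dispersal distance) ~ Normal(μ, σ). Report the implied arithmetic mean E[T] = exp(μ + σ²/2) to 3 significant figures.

If T ~ Lognormal(μ,σ) then ln T ~ Normal(μ,σ), so the p-quantile of ln T is μ + z_p·σ.
ln(13.8) = 2.625 and ln(67.8) = 4.217; z_{0.23} = -0.7388, z_{0.94} = 1.555.
σ = (4.217 − 2.625)/(1.555 − (-0.7388)) = 0.694.
μ = 2.625 − (-0.7388)·0.694 = 3.137.
E[T] = exp(μ + σ²/2) = exp(3.137 + 0.2409) = 29.3 km.

E[T] ≈ 29.3 km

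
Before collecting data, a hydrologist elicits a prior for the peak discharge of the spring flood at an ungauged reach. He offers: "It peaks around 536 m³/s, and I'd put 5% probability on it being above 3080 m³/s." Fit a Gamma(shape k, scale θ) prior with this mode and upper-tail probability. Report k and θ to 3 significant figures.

k ≈ 1.76, θ ≈ 709

Gamma(k,θ) with k>1 has mode (k−1)θ, so θ = 536/(k−1).
Need P(X < 3080) = 0.95 with θ tied to k this way. Start at k = 2, θ = 536: P(X<3080) ≈ 0.978.
Too high — lower k to spread out. Iterating converges to k ≈ 1.76.
Then θ = 536/(1.76−1) ≈ 709.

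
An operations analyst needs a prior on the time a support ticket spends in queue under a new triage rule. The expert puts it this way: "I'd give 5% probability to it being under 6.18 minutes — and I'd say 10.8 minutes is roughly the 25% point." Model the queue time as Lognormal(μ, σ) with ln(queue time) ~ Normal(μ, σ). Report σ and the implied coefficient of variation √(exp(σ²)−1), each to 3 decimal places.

If T ~ Lognormal(μ,σ) then ln T ~ Normal(μ,σ), so the p-quantile of ln T is μ + z_p·σ.
ln(6.18) = 1.821 and ln(10.8) = 2.38; z_{0.05} = -1.645, z_{0.25} = -0.6745.
σ = (2.38 − 1.821)/(-0.6745 − (-1.645)) = 0.575.
μ = 1.821 − (-1.645)·0.575 = 2.768.
CV = √(exp(σ²)−1) = √(exp(0.3309)−1) = 0.626.

σ ≈ 0.575, CV ≈ 0.626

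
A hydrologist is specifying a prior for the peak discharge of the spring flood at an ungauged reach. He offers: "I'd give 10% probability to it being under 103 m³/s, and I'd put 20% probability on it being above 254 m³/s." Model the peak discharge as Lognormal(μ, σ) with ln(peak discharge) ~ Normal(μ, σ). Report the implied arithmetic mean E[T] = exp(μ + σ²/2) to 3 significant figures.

If T ~ Lognormal(μ,σ) then ln T ~ Normal(μ,σ), so the p-quantile of ln T is μ + z_p·σ.
ln(103) = 4.635 and ln(254) = 5.537; z_{0.1} = -1.282, z_{0.8} = 0.8416.
σ = (5.537 − 4.635)/(0.8416 − (-1.282)) = 0.425.
μ = 4.635 − (-1.282)·0.425 = 5.180.
E[T] = exp(μ + σ²/2) = exp(5.180 + 0.0904) = 194 m³/s.

E[T] ≈ 194 m³/s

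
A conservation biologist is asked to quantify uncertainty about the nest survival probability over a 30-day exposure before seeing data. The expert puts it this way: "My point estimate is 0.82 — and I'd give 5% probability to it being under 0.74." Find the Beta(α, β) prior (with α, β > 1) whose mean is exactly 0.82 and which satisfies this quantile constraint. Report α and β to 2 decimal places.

With mean 0.82 fixed, write α = 0.82s, β = 0.18s where s = α+β.
Need P(θ < 0.74) = 0.05 under Beta(0.82s, 0.18s). Normal approximation: (q−m)/√(m(1−m)/s) ≈ z_{0.05} = -1.64, so s ≈ 0.82·0.18·(-1.64)²/(0.74−0.82)² = 62.4.
At s = 62.4: P(θ<0.74) ≈ 0.059. Adjusting to match 0.05 gives s ≈ 69.90.
So α = 0.82·69.90 ≈ 57.32, β = 0.18·69.90 ≈ 12.58.

α ≈ 57.32, β ≈ 12.58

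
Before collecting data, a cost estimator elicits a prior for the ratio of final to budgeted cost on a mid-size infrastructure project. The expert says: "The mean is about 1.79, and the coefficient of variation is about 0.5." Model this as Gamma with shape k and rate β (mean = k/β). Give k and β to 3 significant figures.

For Gamma(k, rate β): mean = k/β, variance = k/β², so CV = 1/√k.
CV = 0.5, hence k = 1/CV² = 4.
Then β = k/mean = 4/1.79 = 2.23.

k ≈ 4, β ≈ 2.23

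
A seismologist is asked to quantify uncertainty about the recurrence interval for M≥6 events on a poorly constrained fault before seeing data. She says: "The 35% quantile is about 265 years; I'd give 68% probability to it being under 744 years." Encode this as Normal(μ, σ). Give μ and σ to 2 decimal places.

μ = 481.37, σ = 561.53

For Normal(μ,σ), the p-quantile is μ + z_p·σ. Here z_{0.35} = -0.3853, z_{0.68} = 0.4677.
So 265 = μ − 0.3853σ and 744 = μ + 0.4677σ.
Subtracting: σ = (744 − 265)/(0.4677 − (-0.3853)) = 561.53.
Then μ = 265 − (-0.3853)·561.53 = 481.37.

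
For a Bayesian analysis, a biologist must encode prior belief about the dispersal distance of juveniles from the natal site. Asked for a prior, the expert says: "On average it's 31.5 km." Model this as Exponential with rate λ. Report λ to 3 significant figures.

λ ≈ 0.0317

Exponential mean = 1/λ, so λ = 1/31.5 = 0.0317.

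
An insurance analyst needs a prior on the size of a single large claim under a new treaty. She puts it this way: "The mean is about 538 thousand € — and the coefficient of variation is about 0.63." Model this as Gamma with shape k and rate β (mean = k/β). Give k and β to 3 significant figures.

For Gamma(k, rate β): mean = k/β, variance = k/β², so CV = 1/√k.
CV = 0.63, hence k = 1/CV² = 2.52.
Then β = k/mean = 2.52/538 = 0.00468.

k ≈ 2.52, β ≈ 0.00468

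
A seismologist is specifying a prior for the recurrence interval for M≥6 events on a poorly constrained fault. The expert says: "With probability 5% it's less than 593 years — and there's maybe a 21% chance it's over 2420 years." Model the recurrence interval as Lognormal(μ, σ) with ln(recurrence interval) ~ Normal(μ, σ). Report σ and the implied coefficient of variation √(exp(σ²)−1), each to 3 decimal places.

σ ≈ 0.574, CV ≈ 0.624

If T ~ Lognormal(μ,σ) then ln T ~ Normal(μ,σ), so the p-quantile of ln T is μ + z_p·σ.
ln(593) = 6.385 and ln(2420) = 7.792; z_{0.05} = -1.645, z_{0.79} = 0.8064.
σ = (7.792 − 6.385)/(0.8064 − (-1.645)) = 0.574.
μ = 6.385 − (-1.645)·0.574 = 7.329.
CV = √(exp(σ²)−1) = √(exp(0.3291)−1) = 0.624.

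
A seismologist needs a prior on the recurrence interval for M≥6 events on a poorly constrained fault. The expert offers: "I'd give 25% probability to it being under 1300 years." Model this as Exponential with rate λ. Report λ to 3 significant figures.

P(T < 1300.0) = 1 − e^(−λ·1300.0) = 0.25, so λ = −ln(1−0.25)/1300.0 = −ln(0.75)/1300.0 = 0.000221.

λ ≈ 0.000221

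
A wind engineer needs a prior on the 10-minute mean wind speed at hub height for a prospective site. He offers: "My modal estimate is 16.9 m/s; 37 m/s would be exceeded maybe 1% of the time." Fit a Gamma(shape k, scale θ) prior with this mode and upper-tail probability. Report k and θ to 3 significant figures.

k ≈ 8.86, θ ≈ 2.15

Gamma(k,θ) with k>1 has mode (k−1)θ, so θ = 16.9/(k−1).
Need P(X < 37) = 0.99 with θ tied to k this way. Start at k = 2, θ = 16.9: P(X<37) ≈ 0.643.
Too low — raise k to concentrate. Iterating converges to k ≈ 8.86.
Then θ = 16.9/(8.86−1) ≈ 2.15.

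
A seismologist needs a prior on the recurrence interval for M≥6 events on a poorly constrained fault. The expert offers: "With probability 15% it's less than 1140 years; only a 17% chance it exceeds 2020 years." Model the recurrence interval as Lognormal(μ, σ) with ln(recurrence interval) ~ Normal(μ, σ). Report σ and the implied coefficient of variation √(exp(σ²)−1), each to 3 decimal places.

σ ≈ 0.287, CV ≈ 0.293

If T ~ Lognormal(μ,σ) then ln T ~ Normal(μ,σ), so the p-quantile of ln T is μ + z_p·σ.
ln(1140) = 7.039 and ln(2020) = 7.611; z_{0.15} = -1.036, z_{0.83} = 0.9542.
σ = (7.611 − 7.039)/(0.9542 − (-1.036)) = 0.287.
μ = 7.039 − (-1.036)·0.287 = 7.337.
CV = √(exp(σ²)−1) = √(exp(0.0826)−1) = 0.293.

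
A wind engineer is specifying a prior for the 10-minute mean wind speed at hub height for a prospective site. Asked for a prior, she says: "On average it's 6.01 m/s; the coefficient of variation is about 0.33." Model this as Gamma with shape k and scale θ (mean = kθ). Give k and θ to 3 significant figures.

k ≈ 9.18, θ ≈ 0.654

For Gamma(k, scale θ): mean = kθ, variance = kθ², so CV = 1/√k.
CV = 0.33, hence k = 1/CV² = 9.18.
Then θ = mean/k = 6.01/9.18 = 0.654.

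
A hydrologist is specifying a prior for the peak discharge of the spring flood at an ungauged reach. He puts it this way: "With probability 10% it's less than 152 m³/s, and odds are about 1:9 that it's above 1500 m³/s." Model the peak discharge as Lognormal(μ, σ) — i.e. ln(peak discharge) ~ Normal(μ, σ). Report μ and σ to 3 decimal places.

If T ~ Lognormal(μ,σ) then ln T ~ Normal(μ,σ), so the p-quantile of ln T is μ + z_p·σ.
ln(152) = 5.024 and ln(1500) = 7.313; z_{0.1} = -1.282, z_{0.9} = 1.282.
σ = (7.313 − 5.024)/(1.282 − (-1.282)) = 0.893.
μ = 5.024 − (-1.282)·0.893 = 6.169.

μ ≈ 6.169, σ ≈ 0.893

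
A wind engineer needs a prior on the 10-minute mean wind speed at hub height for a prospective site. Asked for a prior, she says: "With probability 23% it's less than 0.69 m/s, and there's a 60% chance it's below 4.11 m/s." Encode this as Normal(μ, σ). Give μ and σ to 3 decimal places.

The p-quantile of Normal(μ,σ) is μ + z_p·σ, with z_{0.23} = -0.7388 and z_{0.6} = 0.2533.
Eliminate σ: μ = (z₂·x₁ − z₁·x₂)/(z₂ − z₁) = (0.2533·0.69 − (-0.7388)·4.11)/0.9922 = 3.237.
Then σ = (x₂ − x₁)/(z₂ − z₁) = (4.11 − 0.69)/0.9922 = 3.447.

μ = 3.237, σ = 3.447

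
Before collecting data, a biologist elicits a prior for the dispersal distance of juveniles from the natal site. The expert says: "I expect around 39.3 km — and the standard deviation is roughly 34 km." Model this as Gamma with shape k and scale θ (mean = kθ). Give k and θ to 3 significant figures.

k ≈ 1.34, θ ≈ 29.4

For Gamma(k, scale θ): mean = kθ, variance = kθ², so CV = 1/√k.
CV = SD/mean = 34/39.3 = 0.8651, hence k = 1/CV² = 1.34.
Then θ = mean/k = 39.3/1.34 = 29.4.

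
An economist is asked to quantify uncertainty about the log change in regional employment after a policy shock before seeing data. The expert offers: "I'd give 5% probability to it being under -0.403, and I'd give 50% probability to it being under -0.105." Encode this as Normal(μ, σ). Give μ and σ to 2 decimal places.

For Normal(μ,σ), the p-quantile is μ + z_p·σ. Here z_{0.05} = -1.645, z_{0.5} = 0.
So -0.403 = μ − 1.645σ and -0.105 = μ + 0σ.
Subtracting: σ = (-0.105 − -0.403)/(0 − (-1.645)) = 0.18.
Then μ = -0.403 − (-1.645)·0.18 = -0.10.

μ = -0.10, σ = 0.18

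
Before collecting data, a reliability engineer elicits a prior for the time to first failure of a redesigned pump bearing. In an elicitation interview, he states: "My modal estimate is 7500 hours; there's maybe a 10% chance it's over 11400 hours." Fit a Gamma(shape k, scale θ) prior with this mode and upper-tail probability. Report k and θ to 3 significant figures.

Gamma(k,θ) with k>1 has mode (k−1)θ, so θ = 7500/(k−1).
Need P(X < 11400) = 0.9 with θ tied to k this way. Start at k = 2, θ = 7500: P(X<11400) ≈ 0.449.
Too low — raise k to concentrate. Iterating converges to k ≈ 11.6.
Then θ = 7500/(11.6−1) ≈ 705.

k ≈ 11.6, θ ≈ 705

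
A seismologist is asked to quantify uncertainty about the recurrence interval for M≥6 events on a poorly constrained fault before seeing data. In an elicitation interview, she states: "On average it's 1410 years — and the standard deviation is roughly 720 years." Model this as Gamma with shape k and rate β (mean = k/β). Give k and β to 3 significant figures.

For Gamma(k, rate β): mean = k/β, variance = k/β², so CV = 1/√k.
CV = SD/mean = 720/1410 = 0.5106, hence k = 1/CV² = 3.84.
Then β = k/mean = 3.84/1410 = 0.00272.

k ≈ 3.84, β ≈ 0.00272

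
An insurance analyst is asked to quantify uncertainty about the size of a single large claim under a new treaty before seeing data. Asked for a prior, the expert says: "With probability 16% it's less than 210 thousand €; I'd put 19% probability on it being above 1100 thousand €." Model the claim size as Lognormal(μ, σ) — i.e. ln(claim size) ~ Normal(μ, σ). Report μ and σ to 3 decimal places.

If T ~ Lognormal(μ,σ) then ln T ~ Normal(μ,σ), so the p-quantile of ln T is μ + z_p·σ.
ln(210) = 5.347 and ln(1100) = 7.003; z_{0.16} = -0.9945, z_{0.81} = 0.8779.
σ = (7.003 − 5.347)/(0.8779 − (-0.9945)) = 0.884.
μ = 5.347 − (-0.9945)·0.884 = 6.227.

μ ≈ 6.227, σ ≈ 0.884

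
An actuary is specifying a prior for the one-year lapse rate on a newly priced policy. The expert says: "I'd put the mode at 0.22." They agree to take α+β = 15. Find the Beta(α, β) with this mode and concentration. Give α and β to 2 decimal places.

For α,β > 1 the Beta mode is (α−1)/(α+β−2). With α+β = 15, the mode is (α−1)/13.
Set (α−1)/13 = 0.22 → α = 1 + 0.22·13 = 3.86.
β = 15 − α = 11.14.

α = 3.86, β = 11.14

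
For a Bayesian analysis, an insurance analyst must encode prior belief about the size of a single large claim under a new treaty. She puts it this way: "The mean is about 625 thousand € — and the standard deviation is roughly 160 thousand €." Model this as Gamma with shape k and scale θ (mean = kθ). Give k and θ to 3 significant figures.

k ≈ 15.3, θ ≈ 41

For Gamma(k, scale θ): mean = kθ, variance = kθ², so CV = 1/√k.
CV = SD/mean = 160/625 = 0.256, hence k = 1/CV² = 15.3.
Then θ = mean/k = 625/15.3 = 41.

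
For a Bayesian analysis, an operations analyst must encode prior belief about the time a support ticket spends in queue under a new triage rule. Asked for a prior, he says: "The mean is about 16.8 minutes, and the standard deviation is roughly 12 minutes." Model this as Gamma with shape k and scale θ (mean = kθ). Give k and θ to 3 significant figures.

k ≈ 1.96, θ ≈ 8.57

For Gamma(k, scale θ): mean = kθ, variance = kθ², so CV = 1/√k.
CV = SD/mean = 12/16.8 = 0.7143, hence k = 1/CV² = 1.96.
Then θ = mean/k = 16.8/1.96 = 8.57.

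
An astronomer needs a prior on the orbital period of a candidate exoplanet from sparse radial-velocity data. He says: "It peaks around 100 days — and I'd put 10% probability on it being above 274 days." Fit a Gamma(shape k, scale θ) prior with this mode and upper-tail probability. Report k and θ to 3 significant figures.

Gamma(k,θ) with k>1 has mode (k−1)θ, so θ = 100/(k−1).
Need P(X < 274) = 0.9 with θ tied to k this way. Start at k = 2, θ = 100: P(X<274) ≈ 0.759.
Too low — raise k to concentrate. Iterating converges to k ≈ 2.88.
Then θ = 100/(2.88−1) ≈ 53.1.

k ≈ 2.88, θ ≈ 53.1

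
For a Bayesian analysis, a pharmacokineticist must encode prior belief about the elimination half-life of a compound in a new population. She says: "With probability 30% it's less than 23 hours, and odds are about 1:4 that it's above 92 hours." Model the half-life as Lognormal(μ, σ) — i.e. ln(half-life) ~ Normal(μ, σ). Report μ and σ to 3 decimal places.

μ ≈ 3.668, σ ≈ 1.015

If T ~ Lognormal(μ,σ) then ln T ~ Normal(μ,σ), so the p-quantile of ln T is μ + z_p·σ.
ln(23) = 3.135 and ln(92) = 4.522; z_{0.3} = -0.5244, z_{0.8} = 0.8416.
σ = (4.522 − 3.135)/(0.8416 − (-0.5244)) = 1.015.
μ = 3.135 − (-0.5244)·1.015 = 3.668.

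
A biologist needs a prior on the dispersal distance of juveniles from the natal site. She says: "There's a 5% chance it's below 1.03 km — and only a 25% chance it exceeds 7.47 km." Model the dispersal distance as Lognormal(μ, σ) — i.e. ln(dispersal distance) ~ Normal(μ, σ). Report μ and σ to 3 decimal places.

If T ~ Lognormal(μ,σ) then ln T ~ Normal(μ,σ), so the p-quantile of ln T is μ + z_p·σ.
ln(1.03) = 0.02956 and ln(7.47) = 2.011; z_{0.05} = -1.645, z_{0.75} = 0.6745.
σ = (2.011 − 0.02956)/(0.6745 − (-1.645)) = 0.854.
μ = 0.02956 − (-1.645)·0.854 = 1.435.

μ ≈ 1.435, σ ≈ 0.854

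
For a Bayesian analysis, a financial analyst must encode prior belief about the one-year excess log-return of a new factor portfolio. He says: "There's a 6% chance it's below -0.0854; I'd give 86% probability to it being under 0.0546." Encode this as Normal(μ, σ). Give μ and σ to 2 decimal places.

μ = -0.00, σ = 0.05

For Normal(μ,σ), the p-quantile is μ + z_p·σ. Here z_{0.06} = -1.555, z_{0.86} = 1.08.
So -0.0854 = μ − 1.555σ and 0.0546 = μ + 1.08σ.
Subtracting: σ = (0.0546 − -0.0854)/(1.08 − (-1.555)) = 0.05.
Then μ = -0.0854 − (-1.555)·0.05 = -0.00.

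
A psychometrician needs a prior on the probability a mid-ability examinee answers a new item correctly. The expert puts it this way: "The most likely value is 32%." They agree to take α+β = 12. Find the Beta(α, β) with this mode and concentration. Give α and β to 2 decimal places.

For α,β > 1 the Beta mode is (α−1)/(α+β−2). With α+β = 12, the mode is (α−1)/10.
Set (α−1)/10 = 0.32 → α = 1 + 0.32·10 = 4.20.
β = 12 − α = 7.80.

α = 4.20, β = 7.80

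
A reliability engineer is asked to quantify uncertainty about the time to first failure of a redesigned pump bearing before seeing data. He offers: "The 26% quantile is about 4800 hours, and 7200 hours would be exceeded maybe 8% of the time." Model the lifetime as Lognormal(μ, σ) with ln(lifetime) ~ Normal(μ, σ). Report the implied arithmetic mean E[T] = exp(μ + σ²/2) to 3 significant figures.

E[T] ≈ 5560 hours

If T ~ Lognormal(μ,σ) then ln T ~ Normal(μ,σ), so the p-quantile of ln T is μ + z_p·σ.
ln(4800) = 8.476 and ln(7200) = 8.882; z_{0.26} = -0.6433, z_{0.92} = 1.405.
σ = (8.882 − 8.476)/(1.405 − (-0.6433)) = 0.198.
μ = 8.476 − (-0.6433)·0.198 = 8.604.
E[T] = exp(μ + σ²/2) = exp(8.604 + 0.0196) = 5560 hours.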